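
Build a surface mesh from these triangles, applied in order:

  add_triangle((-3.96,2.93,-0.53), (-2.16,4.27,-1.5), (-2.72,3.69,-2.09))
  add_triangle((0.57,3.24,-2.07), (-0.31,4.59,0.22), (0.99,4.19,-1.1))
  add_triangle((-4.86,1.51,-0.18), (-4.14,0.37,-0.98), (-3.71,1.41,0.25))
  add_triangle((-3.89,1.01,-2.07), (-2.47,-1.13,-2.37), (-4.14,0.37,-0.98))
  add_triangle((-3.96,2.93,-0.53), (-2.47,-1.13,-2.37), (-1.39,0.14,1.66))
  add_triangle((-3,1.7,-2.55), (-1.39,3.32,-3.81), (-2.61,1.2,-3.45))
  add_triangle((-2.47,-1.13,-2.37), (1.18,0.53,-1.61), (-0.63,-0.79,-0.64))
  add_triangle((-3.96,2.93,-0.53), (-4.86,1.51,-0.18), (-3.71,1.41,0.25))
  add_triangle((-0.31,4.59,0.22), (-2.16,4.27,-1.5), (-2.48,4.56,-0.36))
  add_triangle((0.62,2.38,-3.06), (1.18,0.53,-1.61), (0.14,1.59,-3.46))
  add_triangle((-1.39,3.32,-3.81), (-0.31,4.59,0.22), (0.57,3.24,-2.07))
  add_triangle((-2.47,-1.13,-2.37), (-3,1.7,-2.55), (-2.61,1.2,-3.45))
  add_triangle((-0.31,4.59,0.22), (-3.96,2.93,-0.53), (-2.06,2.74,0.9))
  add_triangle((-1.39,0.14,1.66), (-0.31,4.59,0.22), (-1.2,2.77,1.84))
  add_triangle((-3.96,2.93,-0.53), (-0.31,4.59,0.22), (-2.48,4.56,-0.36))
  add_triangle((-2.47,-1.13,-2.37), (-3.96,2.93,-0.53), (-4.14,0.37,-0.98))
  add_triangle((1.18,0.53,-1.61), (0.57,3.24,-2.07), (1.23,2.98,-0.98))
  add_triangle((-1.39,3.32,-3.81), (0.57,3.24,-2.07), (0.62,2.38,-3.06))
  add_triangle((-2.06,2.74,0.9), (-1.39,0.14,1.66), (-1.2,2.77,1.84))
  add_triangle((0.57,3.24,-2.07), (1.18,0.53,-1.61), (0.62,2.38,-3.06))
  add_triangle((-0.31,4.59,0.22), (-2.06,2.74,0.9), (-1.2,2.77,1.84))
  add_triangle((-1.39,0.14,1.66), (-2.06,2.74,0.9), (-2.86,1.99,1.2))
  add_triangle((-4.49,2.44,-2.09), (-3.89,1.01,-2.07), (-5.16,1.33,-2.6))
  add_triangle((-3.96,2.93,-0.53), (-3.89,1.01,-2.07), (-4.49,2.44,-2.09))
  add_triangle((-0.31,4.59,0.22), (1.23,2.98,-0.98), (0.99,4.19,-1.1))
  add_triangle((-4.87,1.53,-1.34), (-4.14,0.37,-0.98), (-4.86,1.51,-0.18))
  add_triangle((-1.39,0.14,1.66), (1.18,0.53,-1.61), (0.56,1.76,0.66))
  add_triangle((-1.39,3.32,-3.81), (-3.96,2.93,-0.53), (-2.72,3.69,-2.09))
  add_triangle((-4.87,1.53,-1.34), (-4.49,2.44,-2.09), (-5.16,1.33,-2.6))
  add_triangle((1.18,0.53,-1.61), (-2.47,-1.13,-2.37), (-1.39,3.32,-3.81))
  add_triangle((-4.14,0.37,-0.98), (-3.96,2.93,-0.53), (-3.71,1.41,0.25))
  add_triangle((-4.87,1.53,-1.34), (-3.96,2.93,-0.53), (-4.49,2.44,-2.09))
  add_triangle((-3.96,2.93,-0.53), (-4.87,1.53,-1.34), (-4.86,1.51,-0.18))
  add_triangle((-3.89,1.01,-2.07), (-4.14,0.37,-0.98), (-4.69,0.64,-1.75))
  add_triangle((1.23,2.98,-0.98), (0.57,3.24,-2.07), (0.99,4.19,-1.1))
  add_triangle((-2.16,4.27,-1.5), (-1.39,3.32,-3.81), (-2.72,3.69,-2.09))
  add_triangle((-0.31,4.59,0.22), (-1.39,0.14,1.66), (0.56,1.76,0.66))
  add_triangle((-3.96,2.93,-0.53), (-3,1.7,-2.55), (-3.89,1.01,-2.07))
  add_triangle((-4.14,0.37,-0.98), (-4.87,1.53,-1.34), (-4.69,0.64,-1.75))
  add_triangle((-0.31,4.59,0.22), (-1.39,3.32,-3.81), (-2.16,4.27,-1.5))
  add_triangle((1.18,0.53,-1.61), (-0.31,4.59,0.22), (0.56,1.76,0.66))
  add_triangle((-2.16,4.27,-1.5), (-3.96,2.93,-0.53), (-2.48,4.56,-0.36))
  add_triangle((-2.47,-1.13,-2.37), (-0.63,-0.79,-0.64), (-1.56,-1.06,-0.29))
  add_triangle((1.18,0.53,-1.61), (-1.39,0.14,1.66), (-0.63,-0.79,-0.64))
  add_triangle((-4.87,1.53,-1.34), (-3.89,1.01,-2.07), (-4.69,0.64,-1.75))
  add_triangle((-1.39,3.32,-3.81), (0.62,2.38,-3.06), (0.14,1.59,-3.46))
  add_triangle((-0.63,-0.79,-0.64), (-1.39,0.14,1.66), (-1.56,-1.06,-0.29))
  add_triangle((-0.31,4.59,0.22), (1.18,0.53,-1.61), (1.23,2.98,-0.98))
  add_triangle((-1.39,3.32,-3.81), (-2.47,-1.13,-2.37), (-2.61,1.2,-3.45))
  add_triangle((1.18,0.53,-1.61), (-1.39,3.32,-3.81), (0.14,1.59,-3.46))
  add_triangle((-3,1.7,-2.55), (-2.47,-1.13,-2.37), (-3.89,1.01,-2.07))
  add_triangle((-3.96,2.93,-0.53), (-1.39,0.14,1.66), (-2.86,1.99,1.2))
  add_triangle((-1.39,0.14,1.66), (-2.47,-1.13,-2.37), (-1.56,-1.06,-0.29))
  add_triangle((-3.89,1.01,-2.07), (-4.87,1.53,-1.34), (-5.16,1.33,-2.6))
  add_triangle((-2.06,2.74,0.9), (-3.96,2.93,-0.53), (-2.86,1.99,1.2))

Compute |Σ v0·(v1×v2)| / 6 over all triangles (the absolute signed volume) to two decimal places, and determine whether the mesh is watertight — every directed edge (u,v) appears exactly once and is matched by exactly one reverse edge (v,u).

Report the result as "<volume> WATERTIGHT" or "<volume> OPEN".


57.81 OPEN

Per-triangle v0·(v1×v2)/6:
  t1: +1.7029
  t2: +1.3821
  t3: +0.1152
  t4: +1.8870
  t5: +4.7993
  t6: +1.9260
  t7: +0.5663
  t8: +0.6132
  t9: +2.0041
  t10: +0.6861
  t11: +4.3797
  t12: +1.5199
  t13: +3.1739
  t14: -0.5219
  t15: +0.5511
  t16: -2.7937
  t17: +1.0267
  t18: +1.8246
  t19: +1.1962
  t20: +0.7652
  t21: +1.8531
  t22: +0.6847
  t23: +0.1223
  t24: -0.9340
  t25: +0.3308
  t26: +0.8720
  t27: -0.2842
  t28: +1.4018
  t29: +1.1880
  t30: +4.4758
  t31: -1.7023
  t32: +1.6369
  t33: +1.5912
  t34: -0.1173
  t35: +0.4748
  t36: +1.7691
  t37: +1.4666
  t38: +2.1177
  t39: +0.4548
  t40: +4.1627
  t41: +1.3847
  t42: +2.1283
  t43: +0.2544
  t44: -0.2490
  t45: +0.5971
  t46: +1.3161
  t47: +0.0331
  t48: -0.7463
  t49: +0.9005
  t50: -0.8219
  t51: +1.7255
  t52: +0.7745
  t53: +0.8123
  t54: -0.0330
  t55: +1.3679
Σ = +57.8128 → |volume| = 57.81

Directed edges: 165 total; 3 unmatched, e.g. (-3,1.7,-2.55)→(-1.39,3.32,-3.81) → open.


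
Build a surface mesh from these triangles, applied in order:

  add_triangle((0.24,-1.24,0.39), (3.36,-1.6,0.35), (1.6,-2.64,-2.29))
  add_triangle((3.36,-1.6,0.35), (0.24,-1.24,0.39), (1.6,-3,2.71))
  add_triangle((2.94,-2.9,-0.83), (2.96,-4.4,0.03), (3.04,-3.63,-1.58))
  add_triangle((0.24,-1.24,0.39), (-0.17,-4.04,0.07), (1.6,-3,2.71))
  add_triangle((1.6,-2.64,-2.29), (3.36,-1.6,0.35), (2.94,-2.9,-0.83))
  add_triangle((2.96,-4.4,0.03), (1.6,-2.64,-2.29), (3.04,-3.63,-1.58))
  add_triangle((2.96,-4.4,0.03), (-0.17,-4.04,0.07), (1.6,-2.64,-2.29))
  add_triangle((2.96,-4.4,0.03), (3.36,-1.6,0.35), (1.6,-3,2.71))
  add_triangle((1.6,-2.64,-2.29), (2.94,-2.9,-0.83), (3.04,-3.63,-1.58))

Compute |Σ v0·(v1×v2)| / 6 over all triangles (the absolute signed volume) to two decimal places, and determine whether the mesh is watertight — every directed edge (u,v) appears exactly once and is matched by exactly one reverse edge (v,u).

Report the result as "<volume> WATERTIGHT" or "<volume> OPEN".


Per-triangle v0·(v1×v2)/6:
  t1: -1.9326
  t2: -1.1459
  t3: +0.7913
  t4: -0.0946
  t5: +0.8686
  t6: +1.2193
  t7: +4.8932
  t8: +4.6081
  t9: +0.1932
Σ = +9.4006 → |volume| = 9.40

Directed edges: 27 total; 9 unmatched, e.g. (1.6,-2.64,-2.29)→(0.24,-1.24,0.39) → open.

9.40 OPEN


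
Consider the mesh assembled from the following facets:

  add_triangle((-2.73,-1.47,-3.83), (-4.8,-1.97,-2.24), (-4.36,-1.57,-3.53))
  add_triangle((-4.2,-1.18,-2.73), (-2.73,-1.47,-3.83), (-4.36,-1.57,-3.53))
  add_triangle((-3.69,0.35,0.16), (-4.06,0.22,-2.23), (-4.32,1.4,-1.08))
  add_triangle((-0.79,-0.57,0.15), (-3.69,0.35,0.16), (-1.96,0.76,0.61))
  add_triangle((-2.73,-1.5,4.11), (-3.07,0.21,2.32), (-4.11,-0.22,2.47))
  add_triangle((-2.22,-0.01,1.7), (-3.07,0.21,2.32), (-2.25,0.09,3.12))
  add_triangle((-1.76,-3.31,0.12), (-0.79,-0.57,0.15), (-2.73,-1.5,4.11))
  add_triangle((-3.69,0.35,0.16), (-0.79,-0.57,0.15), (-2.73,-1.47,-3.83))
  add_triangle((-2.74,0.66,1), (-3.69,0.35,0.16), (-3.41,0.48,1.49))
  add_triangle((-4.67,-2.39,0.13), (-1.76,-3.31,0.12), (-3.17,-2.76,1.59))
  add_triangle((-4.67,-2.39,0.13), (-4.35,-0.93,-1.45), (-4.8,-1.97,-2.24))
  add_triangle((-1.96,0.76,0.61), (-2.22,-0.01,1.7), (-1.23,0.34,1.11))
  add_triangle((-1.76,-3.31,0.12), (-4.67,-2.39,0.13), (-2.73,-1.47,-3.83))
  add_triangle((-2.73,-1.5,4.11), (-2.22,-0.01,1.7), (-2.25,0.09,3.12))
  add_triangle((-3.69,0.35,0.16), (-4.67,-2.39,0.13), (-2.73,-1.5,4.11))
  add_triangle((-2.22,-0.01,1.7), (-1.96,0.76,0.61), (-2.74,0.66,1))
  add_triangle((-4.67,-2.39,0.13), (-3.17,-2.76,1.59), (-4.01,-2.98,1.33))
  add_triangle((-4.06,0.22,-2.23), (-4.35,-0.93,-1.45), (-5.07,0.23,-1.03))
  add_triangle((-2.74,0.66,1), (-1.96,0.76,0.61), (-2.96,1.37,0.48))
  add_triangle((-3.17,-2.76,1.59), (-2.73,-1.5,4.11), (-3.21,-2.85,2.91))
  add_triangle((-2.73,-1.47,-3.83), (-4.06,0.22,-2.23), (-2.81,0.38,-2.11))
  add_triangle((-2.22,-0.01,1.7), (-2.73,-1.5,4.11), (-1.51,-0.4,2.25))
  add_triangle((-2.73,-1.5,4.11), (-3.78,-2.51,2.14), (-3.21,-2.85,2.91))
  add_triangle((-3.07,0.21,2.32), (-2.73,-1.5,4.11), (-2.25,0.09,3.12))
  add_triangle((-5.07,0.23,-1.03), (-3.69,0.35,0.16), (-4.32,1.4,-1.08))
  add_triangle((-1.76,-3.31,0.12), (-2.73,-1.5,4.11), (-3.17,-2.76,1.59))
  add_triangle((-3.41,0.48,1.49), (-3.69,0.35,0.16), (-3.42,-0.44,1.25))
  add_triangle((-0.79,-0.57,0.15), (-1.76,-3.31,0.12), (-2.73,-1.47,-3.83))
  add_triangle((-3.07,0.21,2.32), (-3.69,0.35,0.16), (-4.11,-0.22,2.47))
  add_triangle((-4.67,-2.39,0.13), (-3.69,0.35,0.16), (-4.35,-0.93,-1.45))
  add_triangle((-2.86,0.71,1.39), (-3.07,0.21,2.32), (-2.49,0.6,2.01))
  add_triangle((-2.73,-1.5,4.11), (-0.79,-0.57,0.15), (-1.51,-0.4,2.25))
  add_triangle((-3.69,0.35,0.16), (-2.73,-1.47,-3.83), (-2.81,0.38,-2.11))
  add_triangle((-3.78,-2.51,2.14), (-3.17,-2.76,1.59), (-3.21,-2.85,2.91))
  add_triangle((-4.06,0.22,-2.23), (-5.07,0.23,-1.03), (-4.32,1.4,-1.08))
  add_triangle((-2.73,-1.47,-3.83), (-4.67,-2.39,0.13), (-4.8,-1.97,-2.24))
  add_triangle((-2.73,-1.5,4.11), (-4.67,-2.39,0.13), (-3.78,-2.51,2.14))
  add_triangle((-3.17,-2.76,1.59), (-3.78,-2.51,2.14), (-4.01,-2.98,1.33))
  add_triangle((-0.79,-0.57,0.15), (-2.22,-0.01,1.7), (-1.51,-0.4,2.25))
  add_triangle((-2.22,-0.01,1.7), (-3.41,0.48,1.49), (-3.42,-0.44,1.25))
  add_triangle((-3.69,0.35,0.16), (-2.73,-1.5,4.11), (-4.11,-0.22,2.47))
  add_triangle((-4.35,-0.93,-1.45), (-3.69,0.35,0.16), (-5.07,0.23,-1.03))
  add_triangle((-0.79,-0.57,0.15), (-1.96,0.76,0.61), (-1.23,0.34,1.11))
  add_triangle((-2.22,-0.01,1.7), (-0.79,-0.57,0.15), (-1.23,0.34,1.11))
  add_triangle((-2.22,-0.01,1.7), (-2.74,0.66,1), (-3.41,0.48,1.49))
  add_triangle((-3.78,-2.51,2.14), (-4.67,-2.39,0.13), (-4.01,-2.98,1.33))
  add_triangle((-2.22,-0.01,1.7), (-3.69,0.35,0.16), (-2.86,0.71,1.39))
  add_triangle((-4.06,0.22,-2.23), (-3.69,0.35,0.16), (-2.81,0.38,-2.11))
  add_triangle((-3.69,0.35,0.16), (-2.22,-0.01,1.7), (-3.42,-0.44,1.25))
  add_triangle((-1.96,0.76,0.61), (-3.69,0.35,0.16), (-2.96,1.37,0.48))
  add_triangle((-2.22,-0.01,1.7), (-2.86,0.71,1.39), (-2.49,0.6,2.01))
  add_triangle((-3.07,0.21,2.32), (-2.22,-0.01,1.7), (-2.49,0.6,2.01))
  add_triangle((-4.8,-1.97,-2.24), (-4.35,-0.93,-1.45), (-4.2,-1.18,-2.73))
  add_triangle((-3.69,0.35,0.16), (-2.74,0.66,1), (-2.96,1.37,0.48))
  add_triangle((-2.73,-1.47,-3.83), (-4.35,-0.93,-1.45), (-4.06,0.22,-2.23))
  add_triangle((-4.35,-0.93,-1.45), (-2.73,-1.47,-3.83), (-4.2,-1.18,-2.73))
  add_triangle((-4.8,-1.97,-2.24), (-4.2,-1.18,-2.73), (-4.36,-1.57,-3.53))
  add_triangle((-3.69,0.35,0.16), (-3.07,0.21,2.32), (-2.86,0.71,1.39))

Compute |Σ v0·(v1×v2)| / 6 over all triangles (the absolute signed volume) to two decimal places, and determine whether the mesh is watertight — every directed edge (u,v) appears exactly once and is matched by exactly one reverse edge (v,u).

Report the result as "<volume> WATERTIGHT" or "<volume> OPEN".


Per-triangle v0·(v1×v2)/6:
  t1: +0.8668
  t2: +0.1540
  t3: -1.5940
  t4: -0.2491
  t5: +1.0737
  t6: -0.1168
  t7: -0.9515
  t8: -1.6891
  t9: +0.2454
  t10: +2.7532
  t11: +1.7998
  t12: +0.1617
  t13: +7.3286
  t14: -0.8438
  t15: +7.0329
  t16: +0.0908
  t17: -0.0056
  t18: +1.3557
  t19: +0.0473
  t20: -0.6822
  t21: +0.9794
  t22: +0.3082
  t23: +1.3761
  t24: +1.1583
  t25: +0.9567
  t26: +2.2206
  t27: +0.7370
  t28: -1.1821
  t29: +0.7058
  t30: +2.7951
  t31: +0.2033
  t32: -0.2046
  t33: -2.6486
  t34: +0.5436
  t35: +1.4235
  t36: +1.6137
  t37: +1.6440
  t38: +0.3471
  t39: -0.2954
  t40: +0.4271
  t41: +0.9821
  t42: +0.7792
  t43: -0.2125
  t44: -0.0229
  t45: +0.0777
  t46: +0.9236
  t47: -0.6044
  t48: +0.3945
  t49: -0.6045
  t50: -0.2275
  t51: -0.2086
  t52: +0.0155
  t53: +0.7792
  t54: +0.5038
  t55: +2.8666
  t56: -0.2575
  t57: +0.5153
  t58: +0.6533
Σ = +36.2394 → |volume| = 36.24

Directed edges: 174 total, each appears once with its reverse present → watertight.

36.24 WATERTIGHT


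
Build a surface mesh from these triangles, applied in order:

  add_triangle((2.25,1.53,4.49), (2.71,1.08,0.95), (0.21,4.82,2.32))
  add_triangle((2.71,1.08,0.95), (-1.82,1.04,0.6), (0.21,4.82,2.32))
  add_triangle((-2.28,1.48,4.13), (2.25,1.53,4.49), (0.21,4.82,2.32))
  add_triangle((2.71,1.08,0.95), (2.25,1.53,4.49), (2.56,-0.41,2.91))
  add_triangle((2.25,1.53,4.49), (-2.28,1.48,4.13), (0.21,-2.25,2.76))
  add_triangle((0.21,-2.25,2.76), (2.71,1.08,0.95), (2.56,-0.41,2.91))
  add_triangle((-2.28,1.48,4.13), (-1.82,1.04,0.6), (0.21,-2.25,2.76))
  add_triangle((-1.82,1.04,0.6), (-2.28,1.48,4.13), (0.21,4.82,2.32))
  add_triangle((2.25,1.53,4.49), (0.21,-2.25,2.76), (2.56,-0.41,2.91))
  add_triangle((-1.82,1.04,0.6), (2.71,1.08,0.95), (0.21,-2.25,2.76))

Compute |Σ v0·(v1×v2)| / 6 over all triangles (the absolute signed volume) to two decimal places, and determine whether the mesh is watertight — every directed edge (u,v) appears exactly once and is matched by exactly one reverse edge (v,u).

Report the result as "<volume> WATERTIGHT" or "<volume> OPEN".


Per-triangle v0·(v1×v2)/6:
  t1: +7.2753
  t2: -0.8573
  t3: +13.0638
  t4: +2.9666
  t5: +10.4487
  t6: +0.3860
  t7: +2.3348
  t8: +4.9340
  t9: +3.8609
  t10: -3.4469
Σ = +40.9659 → |volume| = 40.97

Directed edges: 30 total, each appears once with its reverse present → watertight.

40.97 WATERTIGHT


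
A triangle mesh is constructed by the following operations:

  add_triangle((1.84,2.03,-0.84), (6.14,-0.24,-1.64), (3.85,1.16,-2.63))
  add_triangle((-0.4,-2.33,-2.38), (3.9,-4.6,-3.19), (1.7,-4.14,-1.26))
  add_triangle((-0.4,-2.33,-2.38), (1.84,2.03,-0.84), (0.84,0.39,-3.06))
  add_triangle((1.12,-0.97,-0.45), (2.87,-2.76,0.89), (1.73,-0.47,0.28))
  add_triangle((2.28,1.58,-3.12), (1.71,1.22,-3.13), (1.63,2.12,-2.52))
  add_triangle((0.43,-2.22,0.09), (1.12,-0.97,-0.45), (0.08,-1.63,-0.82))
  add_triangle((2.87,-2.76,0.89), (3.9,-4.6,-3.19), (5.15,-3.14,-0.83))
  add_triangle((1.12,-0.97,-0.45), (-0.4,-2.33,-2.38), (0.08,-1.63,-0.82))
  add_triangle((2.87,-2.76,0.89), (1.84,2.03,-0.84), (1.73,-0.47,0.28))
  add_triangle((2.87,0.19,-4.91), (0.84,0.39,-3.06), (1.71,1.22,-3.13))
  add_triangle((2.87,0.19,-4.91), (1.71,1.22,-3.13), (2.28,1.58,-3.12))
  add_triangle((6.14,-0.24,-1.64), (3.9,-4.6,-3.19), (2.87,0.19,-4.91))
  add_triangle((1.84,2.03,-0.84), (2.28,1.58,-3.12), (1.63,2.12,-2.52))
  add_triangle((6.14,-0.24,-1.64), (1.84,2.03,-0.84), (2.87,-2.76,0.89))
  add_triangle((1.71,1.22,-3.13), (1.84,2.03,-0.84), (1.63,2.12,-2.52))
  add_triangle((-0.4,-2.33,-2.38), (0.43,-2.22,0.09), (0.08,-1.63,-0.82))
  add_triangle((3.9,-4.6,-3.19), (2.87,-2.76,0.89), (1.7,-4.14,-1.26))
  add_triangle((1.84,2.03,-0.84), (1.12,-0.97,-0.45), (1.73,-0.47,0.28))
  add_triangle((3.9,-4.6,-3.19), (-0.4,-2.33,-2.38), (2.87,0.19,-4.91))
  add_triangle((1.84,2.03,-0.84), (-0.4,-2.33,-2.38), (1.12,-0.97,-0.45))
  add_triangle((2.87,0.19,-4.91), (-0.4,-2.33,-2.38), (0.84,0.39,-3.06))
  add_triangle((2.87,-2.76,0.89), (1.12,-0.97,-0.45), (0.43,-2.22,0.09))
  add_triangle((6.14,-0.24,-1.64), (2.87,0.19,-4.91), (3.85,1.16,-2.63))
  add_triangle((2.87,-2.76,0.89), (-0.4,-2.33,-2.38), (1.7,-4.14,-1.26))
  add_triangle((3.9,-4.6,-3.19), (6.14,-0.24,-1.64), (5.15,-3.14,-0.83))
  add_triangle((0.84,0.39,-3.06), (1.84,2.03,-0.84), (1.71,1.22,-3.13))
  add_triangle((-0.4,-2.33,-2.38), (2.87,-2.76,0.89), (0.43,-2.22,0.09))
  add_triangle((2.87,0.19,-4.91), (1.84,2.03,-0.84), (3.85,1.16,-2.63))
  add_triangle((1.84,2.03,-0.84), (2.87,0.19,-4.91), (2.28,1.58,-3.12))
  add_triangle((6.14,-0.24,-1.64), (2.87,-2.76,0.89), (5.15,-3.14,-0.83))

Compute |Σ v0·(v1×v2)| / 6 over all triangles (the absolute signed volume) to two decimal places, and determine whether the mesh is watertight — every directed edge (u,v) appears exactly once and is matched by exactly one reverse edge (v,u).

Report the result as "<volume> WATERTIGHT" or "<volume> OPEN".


71.02 WATERTIGHT

Per-triangle v0·(v1×v2)/6:
  t1: +2.9777
  t2: +3.9943
  t3: -1.1284
  t4: -0.4421
  t5: +0.2935
  t6: -0.3483
  t7: +4.8006
  t8: -0.3466
  t9: +0.3393
  t10: +0.8265
  t11: +0.5531
  t12: +19.5224
  t13: +0.7145
  t14: +2.6189
  t15: -0.5948
  t16: -0.0633
  t17: +4.5456
  t18: -0.6789
  t19: +10.9578
  t20: -1.7689
  t21: +2.2784
  t22: -0.6912
  t23: +5.0613
  t24: -0.3826
  t25: +8.9436
  t26: +0.1604
  t27: +1.8931
  t28: +2.6122
  t29: +0.8651
  t30: +3.5035
Σ = +71.0167 → |volume| = 71.02

Directed edges: 90 total, each appears once with its reverse present → watertight.


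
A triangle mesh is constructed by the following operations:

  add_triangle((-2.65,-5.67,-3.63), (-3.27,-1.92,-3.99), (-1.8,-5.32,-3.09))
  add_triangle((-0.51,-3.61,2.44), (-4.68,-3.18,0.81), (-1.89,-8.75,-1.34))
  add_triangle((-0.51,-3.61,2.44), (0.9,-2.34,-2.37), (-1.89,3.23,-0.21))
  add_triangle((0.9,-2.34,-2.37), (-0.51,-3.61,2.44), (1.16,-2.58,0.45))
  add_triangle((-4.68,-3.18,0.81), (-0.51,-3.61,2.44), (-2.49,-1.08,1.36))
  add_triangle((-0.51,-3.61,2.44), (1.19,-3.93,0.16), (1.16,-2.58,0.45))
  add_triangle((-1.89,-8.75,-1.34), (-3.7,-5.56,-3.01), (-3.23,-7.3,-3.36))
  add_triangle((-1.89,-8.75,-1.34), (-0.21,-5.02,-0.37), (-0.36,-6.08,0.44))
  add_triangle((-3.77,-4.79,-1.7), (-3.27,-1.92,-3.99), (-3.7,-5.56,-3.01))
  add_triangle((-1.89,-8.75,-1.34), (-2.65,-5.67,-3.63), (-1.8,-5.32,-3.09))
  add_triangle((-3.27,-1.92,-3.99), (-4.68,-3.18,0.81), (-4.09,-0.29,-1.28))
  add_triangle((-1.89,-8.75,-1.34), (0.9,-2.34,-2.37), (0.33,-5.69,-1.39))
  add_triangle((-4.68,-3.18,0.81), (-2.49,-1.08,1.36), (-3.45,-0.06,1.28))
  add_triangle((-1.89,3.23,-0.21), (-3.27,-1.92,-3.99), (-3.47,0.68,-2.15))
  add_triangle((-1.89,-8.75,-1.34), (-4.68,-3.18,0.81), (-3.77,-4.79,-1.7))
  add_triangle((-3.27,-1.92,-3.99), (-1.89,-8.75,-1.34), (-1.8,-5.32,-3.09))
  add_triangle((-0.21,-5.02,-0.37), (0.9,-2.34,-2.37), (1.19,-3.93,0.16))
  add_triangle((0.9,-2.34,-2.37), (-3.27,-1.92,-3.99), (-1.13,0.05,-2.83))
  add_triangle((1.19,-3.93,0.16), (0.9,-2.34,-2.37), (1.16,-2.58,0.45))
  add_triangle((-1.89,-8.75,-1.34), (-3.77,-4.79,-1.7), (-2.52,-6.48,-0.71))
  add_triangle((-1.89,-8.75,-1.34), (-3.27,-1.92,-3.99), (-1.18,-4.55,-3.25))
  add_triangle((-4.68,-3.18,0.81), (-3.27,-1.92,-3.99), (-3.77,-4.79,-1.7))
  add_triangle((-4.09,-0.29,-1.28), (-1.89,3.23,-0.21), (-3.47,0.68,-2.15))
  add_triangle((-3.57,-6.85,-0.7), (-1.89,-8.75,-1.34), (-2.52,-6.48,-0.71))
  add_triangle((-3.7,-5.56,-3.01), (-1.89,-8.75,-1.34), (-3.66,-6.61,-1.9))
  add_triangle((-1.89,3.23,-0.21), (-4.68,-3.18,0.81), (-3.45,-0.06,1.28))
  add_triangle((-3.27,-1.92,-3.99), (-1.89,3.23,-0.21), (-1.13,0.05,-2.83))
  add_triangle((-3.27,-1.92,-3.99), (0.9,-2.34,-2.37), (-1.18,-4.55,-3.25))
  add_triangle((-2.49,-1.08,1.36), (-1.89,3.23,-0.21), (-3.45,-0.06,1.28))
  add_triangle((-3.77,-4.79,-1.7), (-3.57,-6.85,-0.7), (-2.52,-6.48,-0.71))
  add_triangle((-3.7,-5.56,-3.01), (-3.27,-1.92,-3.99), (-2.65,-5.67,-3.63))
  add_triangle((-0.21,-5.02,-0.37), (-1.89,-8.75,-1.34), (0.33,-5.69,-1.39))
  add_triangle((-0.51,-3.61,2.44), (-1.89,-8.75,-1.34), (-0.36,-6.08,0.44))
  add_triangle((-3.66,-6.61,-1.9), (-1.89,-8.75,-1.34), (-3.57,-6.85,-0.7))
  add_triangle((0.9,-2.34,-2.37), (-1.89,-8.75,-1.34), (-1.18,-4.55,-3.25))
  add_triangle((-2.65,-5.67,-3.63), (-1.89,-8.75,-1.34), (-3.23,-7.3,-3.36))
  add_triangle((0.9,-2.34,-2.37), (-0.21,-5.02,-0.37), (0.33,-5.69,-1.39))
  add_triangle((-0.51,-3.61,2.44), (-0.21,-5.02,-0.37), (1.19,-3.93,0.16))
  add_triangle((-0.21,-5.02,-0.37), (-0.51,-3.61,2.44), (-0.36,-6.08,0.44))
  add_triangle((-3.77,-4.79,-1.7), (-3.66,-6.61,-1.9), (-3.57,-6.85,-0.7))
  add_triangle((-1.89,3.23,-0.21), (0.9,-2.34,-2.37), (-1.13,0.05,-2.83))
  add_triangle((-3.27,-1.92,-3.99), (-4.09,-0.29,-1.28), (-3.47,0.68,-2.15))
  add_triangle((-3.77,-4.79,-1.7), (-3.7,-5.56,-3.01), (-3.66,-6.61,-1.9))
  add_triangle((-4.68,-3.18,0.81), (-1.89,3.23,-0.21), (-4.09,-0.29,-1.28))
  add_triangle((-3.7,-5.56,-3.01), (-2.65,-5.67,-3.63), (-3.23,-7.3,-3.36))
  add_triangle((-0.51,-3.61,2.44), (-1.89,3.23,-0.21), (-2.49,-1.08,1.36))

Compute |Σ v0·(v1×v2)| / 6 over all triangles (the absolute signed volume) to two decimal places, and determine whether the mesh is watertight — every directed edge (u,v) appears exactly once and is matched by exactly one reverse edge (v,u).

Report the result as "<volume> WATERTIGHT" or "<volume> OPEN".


126.44 WATERTIGHT

Per-triangle v0·(v1×v2)/6:
  t1: +1.0825
  t2: +17.9385
  t3: -4.1176
  t4: -2.6666
  t5: +3.4873
  t6: +0.9311
  t7: +2.9670
  t8: +1.1939
  t9: +3.2414
  t10: +2.1079
  t11: +8.3773
  t12: +3.5107
  t13: +1.3293
  t14: +1.8247
  t15: +10.8017
  t16: -5.9659
  t17: +2.8656
  t18: +3.6172
  t19: +0.6549
  t20: -2.7054
  t21: +9.5685
  t22: +8.4727
  t23: +2.6808
  t24: +0.2905
  t25: +3.7915
  t26: +3.3615
  t27: +4.2474
  t28: +4.4607
  t29: +0.2752
  t30: -1.2541
  t31: +4.1058
  t32: +1.5679
  t33: +3.6213
  t34: +3.8424
  t35: +5.8116
  t36: +1.9980
  t37: -0.2340
  t38: +3.2015
  t39: -0.0275
  t40: +1.4833
  t41: +0.7805
  t42: +3.0971
  t43: +1.5173
  t44: +5.9567
  t45: +1.4616
  t46: +1.8855
Σ = +126.4391 → |volume| = 126.44

Directed edges: 138 total, each appears once with its reverse present → watertight.


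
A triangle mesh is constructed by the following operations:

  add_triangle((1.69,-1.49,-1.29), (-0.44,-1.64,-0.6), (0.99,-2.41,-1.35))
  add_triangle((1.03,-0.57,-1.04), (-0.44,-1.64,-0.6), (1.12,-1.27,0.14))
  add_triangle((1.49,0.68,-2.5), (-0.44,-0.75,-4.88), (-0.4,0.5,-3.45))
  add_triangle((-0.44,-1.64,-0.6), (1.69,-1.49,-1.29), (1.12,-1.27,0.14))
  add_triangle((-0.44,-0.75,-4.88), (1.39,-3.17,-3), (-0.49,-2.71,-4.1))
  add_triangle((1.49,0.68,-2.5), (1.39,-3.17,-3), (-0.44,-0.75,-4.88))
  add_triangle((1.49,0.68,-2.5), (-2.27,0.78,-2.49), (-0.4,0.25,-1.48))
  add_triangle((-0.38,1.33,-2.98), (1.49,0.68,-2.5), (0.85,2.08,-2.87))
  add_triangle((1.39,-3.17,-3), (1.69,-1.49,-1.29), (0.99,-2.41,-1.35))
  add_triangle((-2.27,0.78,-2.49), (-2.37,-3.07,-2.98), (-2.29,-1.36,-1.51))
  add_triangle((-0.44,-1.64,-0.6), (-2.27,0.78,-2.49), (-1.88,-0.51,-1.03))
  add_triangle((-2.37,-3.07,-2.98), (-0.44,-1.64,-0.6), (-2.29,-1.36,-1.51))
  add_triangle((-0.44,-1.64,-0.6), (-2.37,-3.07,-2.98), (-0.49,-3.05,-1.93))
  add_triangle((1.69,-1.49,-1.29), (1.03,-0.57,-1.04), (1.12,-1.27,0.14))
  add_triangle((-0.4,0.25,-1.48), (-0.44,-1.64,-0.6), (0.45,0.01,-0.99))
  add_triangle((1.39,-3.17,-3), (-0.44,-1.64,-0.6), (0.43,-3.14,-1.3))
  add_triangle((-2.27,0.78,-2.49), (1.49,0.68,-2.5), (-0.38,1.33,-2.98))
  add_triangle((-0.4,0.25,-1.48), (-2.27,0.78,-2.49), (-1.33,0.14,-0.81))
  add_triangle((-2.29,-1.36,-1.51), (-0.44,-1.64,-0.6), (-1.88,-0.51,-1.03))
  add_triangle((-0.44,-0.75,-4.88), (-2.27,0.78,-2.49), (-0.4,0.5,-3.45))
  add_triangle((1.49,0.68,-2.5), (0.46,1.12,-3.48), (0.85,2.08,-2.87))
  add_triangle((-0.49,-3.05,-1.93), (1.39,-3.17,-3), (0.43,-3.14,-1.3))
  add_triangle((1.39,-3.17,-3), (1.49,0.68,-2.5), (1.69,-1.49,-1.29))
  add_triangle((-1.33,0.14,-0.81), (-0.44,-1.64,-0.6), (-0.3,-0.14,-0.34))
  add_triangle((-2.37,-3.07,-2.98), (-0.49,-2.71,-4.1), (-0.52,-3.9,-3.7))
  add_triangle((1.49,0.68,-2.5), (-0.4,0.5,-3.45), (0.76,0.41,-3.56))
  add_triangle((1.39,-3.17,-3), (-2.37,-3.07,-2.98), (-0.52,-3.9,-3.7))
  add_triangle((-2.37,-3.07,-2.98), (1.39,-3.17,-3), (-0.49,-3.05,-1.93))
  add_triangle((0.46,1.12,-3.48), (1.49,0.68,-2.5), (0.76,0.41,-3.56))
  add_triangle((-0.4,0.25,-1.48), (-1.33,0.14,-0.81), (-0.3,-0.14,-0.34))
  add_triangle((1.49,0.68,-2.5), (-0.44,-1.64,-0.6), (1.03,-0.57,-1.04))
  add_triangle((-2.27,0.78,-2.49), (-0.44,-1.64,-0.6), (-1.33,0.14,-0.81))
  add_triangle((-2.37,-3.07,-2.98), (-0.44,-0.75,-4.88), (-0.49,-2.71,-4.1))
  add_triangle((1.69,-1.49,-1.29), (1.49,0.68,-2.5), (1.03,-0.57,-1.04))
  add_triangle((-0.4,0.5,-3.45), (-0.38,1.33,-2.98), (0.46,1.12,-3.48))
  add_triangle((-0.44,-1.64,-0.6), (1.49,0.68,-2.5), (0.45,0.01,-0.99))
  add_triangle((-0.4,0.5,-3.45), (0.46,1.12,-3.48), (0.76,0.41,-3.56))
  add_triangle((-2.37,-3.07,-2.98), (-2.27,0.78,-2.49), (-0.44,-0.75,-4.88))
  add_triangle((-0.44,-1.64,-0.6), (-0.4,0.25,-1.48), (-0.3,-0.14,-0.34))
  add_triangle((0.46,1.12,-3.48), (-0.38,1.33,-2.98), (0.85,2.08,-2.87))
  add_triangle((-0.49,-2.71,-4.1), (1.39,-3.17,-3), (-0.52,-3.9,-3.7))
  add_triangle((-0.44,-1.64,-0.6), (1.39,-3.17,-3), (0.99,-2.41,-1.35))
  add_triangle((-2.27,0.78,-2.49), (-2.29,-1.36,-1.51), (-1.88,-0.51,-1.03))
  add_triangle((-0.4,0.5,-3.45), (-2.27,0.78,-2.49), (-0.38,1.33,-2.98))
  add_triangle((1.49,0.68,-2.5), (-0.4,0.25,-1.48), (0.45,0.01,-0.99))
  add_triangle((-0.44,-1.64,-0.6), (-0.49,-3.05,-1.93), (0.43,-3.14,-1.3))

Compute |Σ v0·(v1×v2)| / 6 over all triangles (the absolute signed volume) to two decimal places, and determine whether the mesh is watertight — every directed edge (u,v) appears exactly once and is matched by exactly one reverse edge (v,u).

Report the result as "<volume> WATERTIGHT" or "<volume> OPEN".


33.72 WATERTIGHT

Per-triangle v0·(v1×v2)/6:
  t1: -0.0657
  t2: -0.5275
  t3: +1.5143
  t4: +0.6428
  t5: +3.0741
  t6: +5.2168
  t7: -0.2935
  t8: -0.9811
  t9: +0.5140
  t10: +1.7813
  t11: -0.7508
  t12: +0.5491
  t13: +0.5107
  t14: +0.0746
  t15: -0.3190
  t16: -0.5474
  t17: -0.7202
  t18: -0.0972
  t19: +0.0386
  t20: +1.6299
  t21: +0.8117
  t22: +1.1354
  t23: +1.8352
  t24: -0.0462
  t25: +1.9429
  t26: -0.3226
  t27: -0.0700
  t28: +1.9499
  t29: +0.4739
  t30: -0.0543
  t31: -0.5916
  t32: +0.4538
  t33: +3.2990
  t34: -0.0127
  t35: +0.4581
  t36: -0.0190
  t37: +0.4678
  t38: +6.3326
  t39: -0.0759
  t40: +0.6203
  t41: +1.8009
  t42: +0.5364
  t43: +0.4002
  t44: +1.0149
  t45: -0.1296
  t46: +0.2696
Σ = +33.7243 → |volume| = 33.72

Directed edges: 138 total, each appears once with its reverse present → watertight.


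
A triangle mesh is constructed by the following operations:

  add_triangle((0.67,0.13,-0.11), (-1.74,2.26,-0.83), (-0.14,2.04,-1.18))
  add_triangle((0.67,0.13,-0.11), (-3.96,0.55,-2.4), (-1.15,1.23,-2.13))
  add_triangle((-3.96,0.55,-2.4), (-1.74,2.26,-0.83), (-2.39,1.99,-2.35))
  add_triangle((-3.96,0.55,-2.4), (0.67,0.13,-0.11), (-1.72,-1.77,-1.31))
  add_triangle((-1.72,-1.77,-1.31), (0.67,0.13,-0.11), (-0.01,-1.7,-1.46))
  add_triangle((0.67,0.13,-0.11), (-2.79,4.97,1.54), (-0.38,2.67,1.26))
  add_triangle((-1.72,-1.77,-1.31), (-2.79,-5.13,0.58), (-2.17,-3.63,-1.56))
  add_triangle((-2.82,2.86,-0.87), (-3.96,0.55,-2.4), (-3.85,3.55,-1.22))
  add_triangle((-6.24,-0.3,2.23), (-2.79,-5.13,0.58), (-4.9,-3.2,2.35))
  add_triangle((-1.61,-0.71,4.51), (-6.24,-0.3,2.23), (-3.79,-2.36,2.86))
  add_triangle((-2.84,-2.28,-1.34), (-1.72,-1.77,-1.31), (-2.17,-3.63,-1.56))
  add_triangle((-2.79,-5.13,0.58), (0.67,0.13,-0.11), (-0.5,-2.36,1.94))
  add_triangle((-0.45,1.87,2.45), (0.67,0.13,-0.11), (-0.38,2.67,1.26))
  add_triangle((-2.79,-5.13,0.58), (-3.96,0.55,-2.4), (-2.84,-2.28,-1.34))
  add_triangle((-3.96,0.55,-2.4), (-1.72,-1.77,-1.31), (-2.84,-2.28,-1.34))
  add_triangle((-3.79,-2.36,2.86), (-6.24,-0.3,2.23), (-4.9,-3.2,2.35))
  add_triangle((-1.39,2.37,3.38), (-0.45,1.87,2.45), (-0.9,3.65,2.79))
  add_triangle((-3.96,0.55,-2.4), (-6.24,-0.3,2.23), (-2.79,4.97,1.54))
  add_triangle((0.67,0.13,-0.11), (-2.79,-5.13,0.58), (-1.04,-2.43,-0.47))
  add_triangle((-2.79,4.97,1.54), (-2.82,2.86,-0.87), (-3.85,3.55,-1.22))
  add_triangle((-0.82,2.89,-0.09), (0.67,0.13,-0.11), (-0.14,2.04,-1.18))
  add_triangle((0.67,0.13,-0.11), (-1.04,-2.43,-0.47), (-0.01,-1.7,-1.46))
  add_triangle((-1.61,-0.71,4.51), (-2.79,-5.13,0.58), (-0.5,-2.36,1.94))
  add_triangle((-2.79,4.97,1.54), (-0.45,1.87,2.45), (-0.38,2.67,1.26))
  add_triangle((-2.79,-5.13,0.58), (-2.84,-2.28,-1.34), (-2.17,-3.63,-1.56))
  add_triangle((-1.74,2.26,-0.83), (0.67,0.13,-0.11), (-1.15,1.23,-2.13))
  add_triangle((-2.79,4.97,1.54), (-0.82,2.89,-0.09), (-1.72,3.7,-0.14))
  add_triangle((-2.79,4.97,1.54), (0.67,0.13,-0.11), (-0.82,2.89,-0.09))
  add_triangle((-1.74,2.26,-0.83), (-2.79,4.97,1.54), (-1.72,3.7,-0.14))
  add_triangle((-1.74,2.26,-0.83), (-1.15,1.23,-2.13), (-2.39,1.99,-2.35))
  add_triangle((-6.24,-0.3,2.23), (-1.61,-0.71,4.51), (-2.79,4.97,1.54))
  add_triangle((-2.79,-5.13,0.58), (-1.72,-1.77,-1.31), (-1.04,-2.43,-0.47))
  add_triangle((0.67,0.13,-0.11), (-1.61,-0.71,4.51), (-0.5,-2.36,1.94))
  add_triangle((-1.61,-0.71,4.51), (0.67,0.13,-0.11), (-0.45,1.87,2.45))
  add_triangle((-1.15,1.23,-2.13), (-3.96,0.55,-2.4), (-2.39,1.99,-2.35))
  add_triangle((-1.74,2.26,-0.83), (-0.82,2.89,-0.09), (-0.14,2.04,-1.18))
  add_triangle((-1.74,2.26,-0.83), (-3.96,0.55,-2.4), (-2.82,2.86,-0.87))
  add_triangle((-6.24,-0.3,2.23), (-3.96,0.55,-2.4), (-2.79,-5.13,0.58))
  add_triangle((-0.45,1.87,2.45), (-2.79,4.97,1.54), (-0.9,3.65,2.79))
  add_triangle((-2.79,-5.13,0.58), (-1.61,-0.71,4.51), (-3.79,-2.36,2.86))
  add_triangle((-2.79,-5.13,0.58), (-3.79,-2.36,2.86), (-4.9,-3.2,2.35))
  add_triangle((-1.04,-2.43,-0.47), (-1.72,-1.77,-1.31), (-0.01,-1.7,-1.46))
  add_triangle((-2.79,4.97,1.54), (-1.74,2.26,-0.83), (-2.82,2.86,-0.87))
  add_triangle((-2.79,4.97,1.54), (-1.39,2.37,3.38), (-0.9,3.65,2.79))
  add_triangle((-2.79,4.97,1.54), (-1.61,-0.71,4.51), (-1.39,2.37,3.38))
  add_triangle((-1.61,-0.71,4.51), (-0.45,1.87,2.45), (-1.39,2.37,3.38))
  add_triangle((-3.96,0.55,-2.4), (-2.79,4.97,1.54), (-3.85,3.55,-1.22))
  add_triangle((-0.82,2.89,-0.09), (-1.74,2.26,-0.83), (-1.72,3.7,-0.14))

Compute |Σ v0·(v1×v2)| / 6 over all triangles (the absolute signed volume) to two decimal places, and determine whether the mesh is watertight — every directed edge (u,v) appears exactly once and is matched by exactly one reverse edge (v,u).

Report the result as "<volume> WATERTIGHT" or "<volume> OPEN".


125.01 WATERTIGHT

Per-triangle v0·(v1×v2)/6:
  t1: -0.0914
  t2: +0.1536
  t3: +1.4466
  t4: +0.7236
  t5: +0.0675
  t6: +0.4056
  t7: -1.0231
  t8: +0.1439
  t9: +4.3974
  t10: +7.9210
  t11: +0.3467
  t12: +0.9212
  t13: +0.4662
  t14: +2.6203
  t15: +0.9777
  t16: +3.2852
  t17: +0.5108
  t18: +20.6702
  t19: +0.3587
  t20: +0.3677
  t21: +0.3577
  t22: +0.2422
  t23: +4.7183
  t24: +1.5187
  t25: +2.4281
  t26: +0.4916
  t27: +0.5635
  t28: +0.5066
  t29: +0.9548
  t30: +0.4185
  t31: +21.2434
  t32: +0.8458
  t33: +0.9904
  t34: +1.0335
  t35: +0.9314
  t36: +0.7514
  t37: +0.7519
  t38: +20.1437
  t39: -0.9561
  t40: +6.7796
  t41: +2.7446
  t42: +0.7222
  t43: +0.8538
  t44: +2.5998
  t45: +4.1684
  t46: +1.2372
  t47: +3.0626
  t48: +0.2321
Σ = +125.0051 → |volume| = 125.01

Directed edges: 144 total, each appears once with its reverse present → watertight.


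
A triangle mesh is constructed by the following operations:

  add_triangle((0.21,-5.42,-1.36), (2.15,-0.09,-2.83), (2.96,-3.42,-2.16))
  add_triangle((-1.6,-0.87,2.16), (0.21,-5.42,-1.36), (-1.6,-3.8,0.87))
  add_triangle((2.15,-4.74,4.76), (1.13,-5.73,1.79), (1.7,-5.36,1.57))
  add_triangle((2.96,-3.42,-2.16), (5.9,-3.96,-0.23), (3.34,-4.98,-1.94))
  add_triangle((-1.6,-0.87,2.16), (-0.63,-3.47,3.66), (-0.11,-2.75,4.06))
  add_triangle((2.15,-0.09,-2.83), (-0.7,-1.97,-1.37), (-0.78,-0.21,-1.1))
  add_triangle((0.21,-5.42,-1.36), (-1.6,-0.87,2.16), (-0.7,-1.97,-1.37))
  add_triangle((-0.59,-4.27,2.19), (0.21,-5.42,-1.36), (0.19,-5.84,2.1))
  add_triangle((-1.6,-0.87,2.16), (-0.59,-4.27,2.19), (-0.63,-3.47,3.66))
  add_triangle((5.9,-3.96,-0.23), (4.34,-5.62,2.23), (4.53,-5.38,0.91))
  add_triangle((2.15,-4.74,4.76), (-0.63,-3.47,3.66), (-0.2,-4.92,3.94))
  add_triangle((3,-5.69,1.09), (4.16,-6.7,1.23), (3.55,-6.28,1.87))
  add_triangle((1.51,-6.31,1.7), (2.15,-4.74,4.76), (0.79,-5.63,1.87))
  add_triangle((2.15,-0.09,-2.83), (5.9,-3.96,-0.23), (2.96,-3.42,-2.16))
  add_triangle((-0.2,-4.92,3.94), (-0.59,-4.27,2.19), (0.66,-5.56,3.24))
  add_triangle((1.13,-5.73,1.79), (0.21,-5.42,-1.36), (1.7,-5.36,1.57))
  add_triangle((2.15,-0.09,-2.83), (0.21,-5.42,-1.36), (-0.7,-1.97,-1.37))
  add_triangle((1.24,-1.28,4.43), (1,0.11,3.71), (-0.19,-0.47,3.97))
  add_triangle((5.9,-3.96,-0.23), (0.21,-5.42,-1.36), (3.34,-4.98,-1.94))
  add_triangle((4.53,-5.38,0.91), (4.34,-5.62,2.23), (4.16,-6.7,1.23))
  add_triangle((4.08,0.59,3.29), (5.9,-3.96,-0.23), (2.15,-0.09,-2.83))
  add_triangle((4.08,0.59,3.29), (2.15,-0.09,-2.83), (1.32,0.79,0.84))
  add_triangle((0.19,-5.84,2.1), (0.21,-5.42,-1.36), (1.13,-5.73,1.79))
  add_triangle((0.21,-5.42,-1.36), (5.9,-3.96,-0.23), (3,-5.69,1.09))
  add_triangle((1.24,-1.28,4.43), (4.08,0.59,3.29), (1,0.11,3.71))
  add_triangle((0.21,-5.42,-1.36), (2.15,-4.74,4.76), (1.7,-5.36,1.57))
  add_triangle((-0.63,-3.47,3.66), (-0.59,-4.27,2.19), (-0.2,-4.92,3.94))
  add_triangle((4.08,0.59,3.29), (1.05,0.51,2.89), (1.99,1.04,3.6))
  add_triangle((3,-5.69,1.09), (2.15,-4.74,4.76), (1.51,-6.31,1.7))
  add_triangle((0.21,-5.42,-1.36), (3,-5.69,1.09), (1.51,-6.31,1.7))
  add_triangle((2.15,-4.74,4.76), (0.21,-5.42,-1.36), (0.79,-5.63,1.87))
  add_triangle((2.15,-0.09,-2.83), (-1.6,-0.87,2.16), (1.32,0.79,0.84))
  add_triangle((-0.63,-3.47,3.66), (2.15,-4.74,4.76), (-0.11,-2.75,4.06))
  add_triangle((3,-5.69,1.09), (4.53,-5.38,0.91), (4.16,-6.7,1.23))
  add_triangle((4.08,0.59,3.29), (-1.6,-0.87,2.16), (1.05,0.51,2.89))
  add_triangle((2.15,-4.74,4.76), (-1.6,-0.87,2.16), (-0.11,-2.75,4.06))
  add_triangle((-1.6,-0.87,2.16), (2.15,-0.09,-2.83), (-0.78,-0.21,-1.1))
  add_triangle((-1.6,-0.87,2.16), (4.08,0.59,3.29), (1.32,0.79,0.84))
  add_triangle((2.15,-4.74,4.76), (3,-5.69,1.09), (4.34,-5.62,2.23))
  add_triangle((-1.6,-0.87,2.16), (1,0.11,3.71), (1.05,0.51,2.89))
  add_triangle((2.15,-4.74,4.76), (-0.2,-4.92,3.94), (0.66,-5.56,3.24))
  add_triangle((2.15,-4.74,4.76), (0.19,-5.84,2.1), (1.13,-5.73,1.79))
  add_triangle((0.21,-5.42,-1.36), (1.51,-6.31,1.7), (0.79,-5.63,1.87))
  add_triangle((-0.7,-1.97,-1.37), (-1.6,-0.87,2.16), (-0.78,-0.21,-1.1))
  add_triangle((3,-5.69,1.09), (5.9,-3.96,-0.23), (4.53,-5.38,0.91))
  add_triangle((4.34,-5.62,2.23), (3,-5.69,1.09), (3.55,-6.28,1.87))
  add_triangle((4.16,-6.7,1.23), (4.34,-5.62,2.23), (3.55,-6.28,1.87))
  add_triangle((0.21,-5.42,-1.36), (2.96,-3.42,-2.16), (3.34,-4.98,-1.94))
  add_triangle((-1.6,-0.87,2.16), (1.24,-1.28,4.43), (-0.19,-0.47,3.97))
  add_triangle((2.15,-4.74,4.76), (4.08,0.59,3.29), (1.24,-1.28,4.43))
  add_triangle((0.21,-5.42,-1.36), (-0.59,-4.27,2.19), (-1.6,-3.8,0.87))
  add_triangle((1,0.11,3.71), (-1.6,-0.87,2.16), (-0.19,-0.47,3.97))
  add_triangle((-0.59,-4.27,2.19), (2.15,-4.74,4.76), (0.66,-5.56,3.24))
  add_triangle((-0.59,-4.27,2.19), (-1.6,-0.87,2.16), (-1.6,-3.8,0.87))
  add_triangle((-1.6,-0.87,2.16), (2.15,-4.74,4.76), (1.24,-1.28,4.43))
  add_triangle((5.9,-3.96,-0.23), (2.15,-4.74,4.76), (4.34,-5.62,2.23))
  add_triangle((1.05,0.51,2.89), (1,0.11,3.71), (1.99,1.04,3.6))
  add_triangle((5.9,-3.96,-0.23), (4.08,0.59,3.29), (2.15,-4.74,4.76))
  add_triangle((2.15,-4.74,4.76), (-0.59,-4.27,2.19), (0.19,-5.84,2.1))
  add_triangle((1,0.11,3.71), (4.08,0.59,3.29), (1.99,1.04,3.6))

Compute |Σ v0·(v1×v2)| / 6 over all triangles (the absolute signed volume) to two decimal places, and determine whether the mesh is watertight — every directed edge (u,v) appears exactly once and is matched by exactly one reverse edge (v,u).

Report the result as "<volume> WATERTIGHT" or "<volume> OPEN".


162.97 WATERTIGHT

Per-triangle v0·(v1×v2)/6:
  t1: +4.6463
  t2: -1.0627
  t3: +2.1348
  t4: +2.9546
  t5: +1.2466
  t6: +1.3244
  t7: +2.9602
  t8: +2.3262
  t9: +1.7966
  t10: +2.6270
  t11: +2.0793
  t12: +0.4090
  t13: +2.4185
  t14: +6.5908
  t15: +1.3073
  t16: +1.9604
  t17: +3.6668
  t18: +1.1163
  t19: +5.7549
  t20: +1.6655
  t21: +13.5771
  t22: +1.9204
  t23: +3.0302
  t24: +11.1524
  t25: +2.8006
  t26: -2.8424
  t27: +0.7938
  t28: -0.5592
  t29: +6.4744
  t30: +5.3657
  t31: -2.7576
  t32: -0.8817
  t33: +2.0726
  t34: -0.0141
  t35: -1.7276
  t36: -0.6666
  t37: -0.7187
  t38: +1.3082
  t39: +5.4117
  t40: +0.4160
  t41: +3.0297
  t42: +3.3316
  t43: +2.0566
  t44: +1.0447
  t45: +1.1516
  t46: -0.6096
  t47: +1.1484
  t48: +1.9375
  t49: +1.3384
  t50: +8.7780
  t51: +3.9032
  t52: +0.0653
  t53: -1.5919
  t54: +2.4473
  t55: +5.6252
  t56: +5.1157
  t57: +0.1111
  t58: +27.0355
  t59: +3.4394
  t60: +1.5322
Σ = +162.9678 → |volume| = 162.97

Directed edges: 180 total, each appears once with its reverse present → watertight.


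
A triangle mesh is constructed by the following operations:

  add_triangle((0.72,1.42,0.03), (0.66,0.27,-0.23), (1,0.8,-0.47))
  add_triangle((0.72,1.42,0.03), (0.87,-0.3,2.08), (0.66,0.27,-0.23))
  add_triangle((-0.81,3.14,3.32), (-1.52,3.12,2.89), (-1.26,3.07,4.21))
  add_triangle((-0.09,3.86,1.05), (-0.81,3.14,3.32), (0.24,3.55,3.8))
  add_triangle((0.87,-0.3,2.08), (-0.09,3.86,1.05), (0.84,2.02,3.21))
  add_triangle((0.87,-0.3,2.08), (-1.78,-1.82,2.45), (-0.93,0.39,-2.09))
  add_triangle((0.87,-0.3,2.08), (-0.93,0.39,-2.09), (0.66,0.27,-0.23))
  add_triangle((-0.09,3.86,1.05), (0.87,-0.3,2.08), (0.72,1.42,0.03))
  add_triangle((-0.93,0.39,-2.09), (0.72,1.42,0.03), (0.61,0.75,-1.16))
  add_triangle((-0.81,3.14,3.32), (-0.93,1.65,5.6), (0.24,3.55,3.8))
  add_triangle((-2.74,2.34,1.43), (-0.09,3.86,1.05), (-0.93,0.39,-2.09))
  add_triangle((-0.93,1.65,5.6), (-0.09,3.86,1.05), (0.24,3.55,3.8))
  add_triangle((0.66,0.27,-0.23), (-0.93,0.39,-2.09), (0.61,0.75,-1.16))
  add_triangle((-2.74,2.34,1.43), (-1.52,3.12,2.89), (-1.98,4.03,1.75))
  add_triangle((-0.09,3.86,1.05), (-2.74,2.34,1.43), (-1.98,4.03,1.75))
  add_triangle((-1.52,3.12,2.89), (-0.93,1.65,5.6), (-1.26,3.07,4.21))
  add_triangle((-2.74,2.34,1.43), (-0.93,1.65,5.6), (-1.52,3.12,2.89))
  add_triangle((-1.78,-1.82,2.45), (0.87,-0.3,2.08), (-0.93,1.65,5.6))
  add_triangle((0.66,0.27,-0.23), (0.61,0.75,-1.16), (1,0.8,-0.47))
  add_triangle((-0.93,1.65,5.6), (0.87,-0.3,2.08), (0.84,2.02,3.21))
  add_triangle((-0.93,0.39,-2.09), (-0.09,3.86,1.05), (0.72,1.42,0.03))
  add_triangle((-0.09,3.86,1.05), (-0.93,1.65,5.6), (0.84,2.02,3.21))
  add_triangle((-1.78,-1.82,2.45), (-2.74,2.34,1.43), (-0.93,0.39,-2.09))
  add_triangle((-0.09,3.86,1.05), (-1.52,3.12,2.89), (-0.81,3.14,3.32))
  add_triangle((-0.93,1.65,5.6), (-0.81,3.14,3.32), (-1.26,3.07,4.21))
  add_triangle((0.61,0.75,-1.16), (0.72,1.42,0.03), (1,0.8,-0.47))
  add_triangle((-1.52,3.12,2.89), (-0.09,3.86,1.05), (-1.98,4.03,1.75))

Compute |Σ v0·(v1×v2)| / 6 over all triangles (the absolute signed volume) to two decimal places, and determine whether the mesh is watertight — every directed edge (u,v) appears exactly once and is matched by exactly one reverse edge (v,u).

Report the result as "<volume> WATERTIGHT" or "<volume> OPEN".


Per-triangle v0·(v1×v2)/6:
  t1: +0.0271
  t2: +0.3153
  t3: +0.4609
  t4: +1.8555
  t5: +0.2435
  t6: -0.1145
  t7: -0.0278
  t8: +1.2451
  t9: +0.4279
  t10: +2.3442
  t11: +4.2641
  t12: -2.6953
  t13: +0.0526
  t14: +1.6434
  t15: +0.1667
  t16: +0.5885
  t17: +3.4360
  t18: +4.0534
  t19: +0.0340
  t20: +2.3884
  t21: +1.2751
  t22: +4.4657
  t23: +4.2091
  t24: +1.3283
  t25: +0.6899
  t26: +0.1389
  t27: +1.8681
Σ = +34.6844 → |volume| = 34.68

Directed edges: 81 total; 3 unmatched, e.g. (-2.74,2.34,1.43)→(-0.93,1.65,5.6) → open.

34.68 OPEN


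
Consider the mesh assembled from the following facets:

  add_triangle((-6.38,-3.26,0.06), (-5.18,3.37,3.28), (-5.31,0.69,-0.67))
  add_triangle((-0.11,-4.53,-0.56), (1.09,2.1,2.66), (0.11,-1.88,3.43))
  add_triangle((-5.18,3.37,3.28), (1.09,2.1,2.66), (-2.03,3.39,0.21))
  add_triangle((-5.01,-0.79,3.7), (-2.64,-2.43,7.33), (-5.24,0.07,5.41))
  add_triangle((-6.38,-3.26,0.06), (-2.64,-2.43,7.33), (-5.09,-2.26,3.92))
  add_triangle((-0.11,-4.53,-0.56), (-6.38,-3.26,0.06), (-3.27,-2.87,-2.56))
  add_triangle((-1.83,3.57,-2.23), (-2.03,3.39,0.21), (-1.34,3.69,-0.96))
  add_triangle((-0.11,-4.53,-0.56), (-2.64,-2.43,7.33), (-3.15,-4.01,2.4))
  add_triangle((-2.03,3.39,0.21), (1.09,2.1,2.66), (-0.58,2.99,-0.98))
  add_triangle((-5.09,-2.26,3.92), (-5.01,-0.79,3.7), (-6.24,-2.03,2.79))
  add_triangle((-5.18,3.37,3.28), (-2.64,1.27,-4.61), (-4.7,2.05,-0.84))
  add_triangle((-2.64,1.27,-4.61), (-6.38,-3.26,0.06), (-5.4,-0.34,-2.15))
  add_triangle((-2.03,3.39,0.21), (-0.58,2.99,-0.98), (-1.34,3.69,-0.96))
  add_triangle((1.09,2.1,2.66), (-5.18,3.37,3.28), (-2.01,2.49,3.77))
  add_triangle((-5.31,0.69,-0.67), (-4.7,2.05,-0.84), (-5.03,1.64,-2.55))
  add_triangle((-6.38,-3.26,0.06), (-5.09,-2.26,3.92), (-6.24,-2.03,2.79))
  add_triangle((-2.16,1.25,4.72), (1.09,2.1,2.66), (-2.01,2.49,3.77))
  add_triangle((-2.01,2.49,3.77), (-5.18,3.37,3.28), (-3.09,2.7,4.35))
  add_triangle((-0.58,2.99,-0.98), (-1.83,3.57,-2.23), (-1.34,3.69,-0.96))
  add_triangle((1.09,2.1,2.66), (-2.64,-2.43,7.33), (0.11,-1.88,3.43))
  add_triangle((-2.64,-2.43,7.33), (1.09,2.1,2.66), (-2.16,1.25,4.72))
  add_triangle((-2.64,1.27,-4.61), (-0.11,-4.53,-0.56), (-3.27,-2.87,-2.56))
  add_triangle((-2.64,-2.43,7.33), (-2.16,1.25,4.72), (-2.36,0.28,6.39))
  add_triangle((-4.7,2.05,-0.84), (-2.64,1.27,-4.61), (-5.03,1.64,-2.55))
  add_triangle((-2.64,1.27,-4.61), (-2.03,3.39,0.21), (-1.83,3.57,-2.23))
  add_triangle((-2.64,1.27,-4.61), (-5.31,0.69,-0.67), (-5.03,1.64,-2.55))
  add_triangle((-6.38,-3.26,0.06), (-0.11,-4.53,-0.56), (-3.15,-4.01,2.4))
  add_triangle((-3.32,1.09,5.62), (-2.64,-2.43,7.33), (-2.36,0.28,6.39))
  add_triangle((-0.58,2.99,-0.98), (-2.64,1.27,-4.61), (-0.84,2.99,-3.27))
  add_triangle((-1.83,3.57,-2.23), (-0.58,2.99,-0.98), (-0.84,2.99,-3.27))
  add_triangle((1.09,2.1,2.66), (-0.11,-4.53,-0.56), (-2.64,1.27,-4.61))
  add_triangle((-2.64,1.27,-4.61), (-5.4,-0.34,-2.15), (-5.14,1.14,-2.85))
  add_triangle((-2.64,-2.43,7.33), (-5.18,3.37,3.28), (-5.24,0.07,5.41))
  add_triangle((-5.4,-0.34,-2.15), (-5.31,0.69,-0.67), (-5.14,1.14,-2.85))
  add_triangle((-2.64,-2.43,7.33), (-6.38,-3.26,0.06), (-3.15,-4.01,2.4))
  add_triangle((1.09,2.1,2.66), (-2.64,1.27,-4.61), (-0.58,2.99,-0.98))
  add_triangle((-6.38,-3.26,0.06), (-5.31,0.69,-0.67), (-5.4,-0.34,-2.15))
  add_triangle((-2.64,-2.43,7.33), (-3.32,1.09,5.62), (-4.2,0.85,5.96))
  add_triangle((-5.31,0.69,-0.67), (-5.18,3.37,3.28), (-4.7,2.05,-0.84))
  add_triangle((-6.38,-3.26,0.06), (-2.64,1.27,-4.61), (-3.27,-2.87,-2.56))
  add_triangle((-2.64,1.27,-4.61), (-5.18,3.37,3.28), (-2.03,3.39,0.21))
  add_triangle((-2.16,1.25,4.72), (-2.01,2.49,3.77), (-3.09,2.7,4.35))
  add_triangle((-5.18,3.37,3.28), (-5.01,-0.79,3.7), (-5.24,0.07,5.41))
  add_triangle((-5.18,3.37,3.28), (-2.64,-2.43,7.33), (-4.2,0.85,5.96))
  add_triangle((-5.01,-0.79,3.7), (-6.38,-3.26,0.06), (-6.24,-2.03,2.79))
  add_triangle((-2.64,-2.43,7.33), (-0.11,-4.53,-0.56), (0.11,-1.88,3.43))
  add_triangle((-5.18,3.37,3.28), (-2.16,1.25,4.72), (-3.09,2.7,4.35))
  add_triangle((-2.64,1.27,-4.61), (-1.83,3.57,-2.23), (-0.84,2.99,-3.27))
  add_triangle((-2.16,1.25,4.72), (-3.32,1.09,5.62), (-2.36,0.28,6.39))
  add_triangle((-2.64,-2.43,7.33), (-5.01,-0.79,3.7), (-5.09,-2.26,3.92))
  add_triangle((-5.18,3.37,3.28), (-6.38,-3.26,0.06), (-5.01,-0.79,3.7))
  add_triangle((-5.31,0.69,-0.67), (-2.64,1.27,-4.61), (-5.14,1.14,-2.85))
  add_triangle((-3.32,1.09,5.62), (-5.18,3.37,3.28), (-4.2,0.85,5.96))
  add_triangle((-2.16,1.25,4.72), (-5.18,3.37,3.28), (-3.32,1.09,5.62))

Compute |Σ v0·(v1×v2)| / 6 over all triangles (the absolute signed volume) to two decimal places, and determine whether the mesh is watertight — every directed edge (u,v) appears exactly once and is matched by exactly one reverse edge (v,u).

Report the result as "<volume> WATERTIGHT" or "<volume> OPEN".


260.64 WATERTIGHT

Per-triangle v0·(v1×v2)/6:
  t1: +16.2995
  t2: +2.5909
  t3: +8.5933
  t4: +6.6162
  t5: +7.0987
  t6: +11.6092
  t7: +0.9977
  t8: +11.9433
  t9: +3.2757
  t10: +2.3534
  t11: +3.9906
  t12: +5.7941
  t13: +0.2404
  t14: +2.6367
  t15: +2.2241
  t16: +3.7799
  t17: +3.0199
  t18: +0.9561
  t19: +0.4711
  t20: +6.7596
  t21: +8.7183
  t22: +7.0714
  t23: -1.1465
  t24: +1.9489
  t25: +3.4183
  t26: +2.1623
  t27: +12.7082
  t28: +3.5857
  t29: -2.1882
  t30: +1.1608
  t31: -1.1009
  t32: +3.6494
  t33: +8.8204
  t34: +2.6431
  t35: +15.9215
  t36: -0.8647
  t37: +6.1122
  t38: +2.9345
  t39: +5.5999
  t40: +13.1245
  t41: +11.6378
  t42: +0.9432
  t43: +5.7926
  t44: +2.6225
  t45: +0.6408
  t46: +8.0334
  t47: +2.3169
  t48: +3.2326
  t49: +1.0080
  t50: +6.2768
  t51: +17.2893
  t52: +0.0191
  t53: +2.6682
  t54: +2.6250
Σ = +260.6355 → |volume| = 260.64

Directed edges: 162 total, each appears once with its reverse present → watertight.
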